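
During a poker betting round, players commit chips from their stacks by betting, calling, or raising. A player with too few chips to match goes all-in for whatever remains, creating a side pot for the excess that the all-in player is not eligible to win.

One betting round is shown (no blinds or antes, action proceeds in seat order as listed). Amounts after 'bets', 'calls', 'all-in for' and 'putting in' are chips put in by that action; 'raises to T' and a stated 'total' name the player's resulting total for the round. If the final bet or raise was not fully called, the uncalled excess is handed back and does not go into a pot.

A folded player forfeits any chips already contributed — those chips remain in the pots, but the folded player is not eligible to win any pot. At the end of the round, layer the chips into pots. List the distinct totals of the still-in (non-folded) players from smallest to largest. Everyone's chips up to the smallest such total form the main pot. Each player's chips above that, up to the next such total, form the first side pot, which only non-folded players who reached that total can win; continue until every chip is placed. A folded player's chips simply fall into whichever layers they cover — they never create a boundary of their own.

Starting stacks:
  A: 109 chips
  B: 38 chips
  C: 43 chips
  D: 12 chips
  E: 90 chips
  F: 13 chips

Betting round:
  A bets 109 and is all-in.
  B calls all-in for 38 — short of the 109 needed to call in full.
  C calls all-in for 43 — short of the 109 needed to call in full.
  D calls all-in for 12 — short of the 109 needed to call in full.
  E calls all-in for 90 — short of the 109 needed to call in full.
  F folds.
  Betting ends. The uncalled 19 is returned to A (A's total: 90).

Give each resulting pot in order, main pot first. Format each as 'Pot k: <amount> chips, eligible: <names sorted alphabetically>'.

Contributions (after 19 returned to A): A=90, B=38, C=43, D=12, E=90
Folded: F
Pot levels (distinct totals of non-folded players): 12, 38, 43, 90
Layer 1-12: 12 each from A, B, C, D, E = 12*5 = 60 chips; eligible A, B, C, D, E
Layer 13-38: 26 each from A, B, C, E = 26*4 = 104 chips; eligible A, B, C, E
Layer 39-43: 5 each from A, C, E = 5*3 = 15 chips; eligible A, C, E
Layer 44-90: 47 each from A, E = 47*2 = 94 chips; eligible A, E

Pot 1: 60 chips, eligible: A, B, C, D, E
Pot 2: 104 chips, eligible: A, B, C, E
Pot 3: 15 chips, eligible: A, C, E
Pot 4: 94 chips, eligible: A, E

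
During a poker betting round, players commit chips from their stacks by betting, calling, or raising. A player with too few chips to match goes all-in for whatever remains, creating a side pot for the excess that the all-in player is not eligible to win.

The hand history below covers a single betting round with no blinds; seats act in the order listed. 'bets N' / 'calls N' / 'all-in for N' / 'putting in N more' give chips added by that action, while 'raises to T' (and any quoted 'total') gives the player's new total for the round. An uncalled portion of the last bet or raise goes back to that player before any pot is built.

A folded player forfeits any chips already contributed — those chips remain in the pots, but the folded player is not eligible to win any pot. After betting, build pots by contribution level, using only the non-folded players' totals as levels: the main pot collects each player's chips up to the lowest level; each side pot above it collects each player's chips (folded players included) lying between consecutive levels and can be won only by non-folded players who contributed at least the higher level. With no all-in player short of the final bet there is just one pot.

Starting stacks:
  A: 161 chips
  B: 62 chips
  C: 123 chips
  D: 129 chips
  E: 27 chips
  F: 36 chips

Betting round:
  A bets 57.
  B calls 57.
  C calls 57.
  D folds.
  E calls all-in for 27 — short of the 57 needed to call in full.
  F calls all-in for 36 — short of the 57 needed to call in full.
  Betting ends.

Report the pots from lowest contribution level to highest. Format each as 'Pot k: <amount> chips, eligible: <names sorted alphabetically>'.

Contributions: A=57, B=57, C=57, E=27, F=36
Folded: D
Pot levels (distinct totals of non-folded players): 27, 36, 57
Layer 1-27: 27 each from A, B, C, E, F = 27*5 = 135 chips; eligible A, B, C, E, F
Layer 28-36: 9 each from A, B, C, F = 9*4 = 36 chips; eligible A, B, C, F
Layer 37-57: 21 each from A, B, C = 21*3 = 63 chips; eligible A, B, C

Pot 1: 135 chips, eligible: A, B, C, E, F
Pot 2: 36 chips, eligible: A, B, C, F
Pot 3: 63 chips, eligible: A, B, C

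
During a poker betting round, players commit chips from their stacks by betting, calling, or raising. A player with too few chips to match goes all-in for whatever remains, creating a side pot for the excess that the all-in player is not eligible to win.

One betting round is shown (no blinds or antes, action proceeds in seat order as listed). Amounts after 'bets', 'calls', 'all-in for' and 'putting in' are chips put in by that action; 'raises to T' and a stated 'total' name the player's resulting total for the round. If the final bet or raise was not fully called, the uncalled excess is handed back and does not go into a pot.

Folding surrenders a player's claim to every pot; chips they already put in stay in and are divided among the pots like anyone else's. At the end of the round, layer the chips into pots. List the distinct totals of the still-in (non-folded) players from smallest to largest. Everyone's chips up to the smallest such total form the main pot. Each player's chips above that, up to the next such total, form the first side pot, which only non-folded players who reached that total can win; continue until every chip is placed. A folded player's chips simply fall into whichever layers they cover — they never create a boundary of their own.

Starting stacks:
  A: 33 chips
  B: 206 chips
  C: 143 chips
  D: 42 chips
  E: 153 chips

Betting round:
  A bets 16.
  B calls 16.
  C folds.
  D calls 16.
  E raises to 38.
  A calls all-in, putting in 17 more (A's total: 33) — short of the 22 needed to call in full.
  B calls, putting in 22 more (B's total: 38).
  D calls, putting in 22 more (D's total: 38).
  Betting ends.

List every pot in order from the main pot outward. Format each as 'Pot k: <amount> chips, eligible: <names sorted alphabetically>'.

Pot 1: 132 chips, eligible: A, B, D, E
Pot 2: 15 chips, eligible: B, D, E

Derivation:
Contributions: A=33, B=38, D=38, E=38
Folded: C
Pot levels (distinct totals of non-folded players): 33, 38
Layer 1-33: 33 each from A, B, D, E = 33*4 = 132 chips; eligible A, B, D, E
Layer 34-38: 5 each from B, D, E = 5*3 = 15 chips; eligible B, D, E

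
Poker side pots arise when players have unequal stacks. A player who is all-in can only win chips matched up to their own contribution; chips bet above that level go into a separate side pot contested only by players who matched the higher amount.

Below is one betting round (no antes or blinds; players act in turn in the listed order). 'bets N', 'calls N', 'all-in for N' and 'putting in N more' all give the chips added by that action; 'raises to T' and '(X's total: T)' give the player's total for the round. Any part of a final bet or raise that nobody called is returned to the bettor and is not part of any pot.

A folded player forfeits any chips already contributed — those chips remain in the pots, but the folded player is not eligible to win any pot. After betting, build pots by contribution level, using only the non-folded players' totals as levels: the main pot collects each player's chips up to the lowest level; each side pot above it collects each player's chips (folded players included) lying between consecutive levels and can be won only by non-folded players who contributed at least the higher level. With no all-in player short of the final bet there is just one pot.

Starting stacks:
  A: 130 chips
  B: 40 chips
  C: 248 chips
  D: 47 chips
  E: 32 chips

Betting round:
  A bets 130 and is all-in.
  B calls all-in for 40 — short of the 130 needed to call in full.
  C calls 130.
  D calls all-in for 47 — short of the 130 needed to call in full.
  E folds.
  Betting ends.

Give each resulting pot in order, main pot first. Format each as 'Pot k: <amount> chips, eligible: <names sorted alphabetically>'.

Pot 1: 160 chips, eligible: A, B, C, D
Pot 2: 21 chips, eligible: A, C, D
Pot 3: 166 chips, eligible: A, C

Derivation:
Contributions: A=130, B=40, C=130, D=47
Folded: E
Pot levels (distinct totals of non-folded players): 40, 47, 130
Layer 1-40: 40 each from A, B, C, D = 40*4 = 160 chips; eligible A, B, C, D
Layer 41-47: 7 each from A, C, D = 7*3 = 21 chips; eligible A, C, D
Layer 48-130: 83 each from A, C = 83*2 = 166 chips; eligible A, C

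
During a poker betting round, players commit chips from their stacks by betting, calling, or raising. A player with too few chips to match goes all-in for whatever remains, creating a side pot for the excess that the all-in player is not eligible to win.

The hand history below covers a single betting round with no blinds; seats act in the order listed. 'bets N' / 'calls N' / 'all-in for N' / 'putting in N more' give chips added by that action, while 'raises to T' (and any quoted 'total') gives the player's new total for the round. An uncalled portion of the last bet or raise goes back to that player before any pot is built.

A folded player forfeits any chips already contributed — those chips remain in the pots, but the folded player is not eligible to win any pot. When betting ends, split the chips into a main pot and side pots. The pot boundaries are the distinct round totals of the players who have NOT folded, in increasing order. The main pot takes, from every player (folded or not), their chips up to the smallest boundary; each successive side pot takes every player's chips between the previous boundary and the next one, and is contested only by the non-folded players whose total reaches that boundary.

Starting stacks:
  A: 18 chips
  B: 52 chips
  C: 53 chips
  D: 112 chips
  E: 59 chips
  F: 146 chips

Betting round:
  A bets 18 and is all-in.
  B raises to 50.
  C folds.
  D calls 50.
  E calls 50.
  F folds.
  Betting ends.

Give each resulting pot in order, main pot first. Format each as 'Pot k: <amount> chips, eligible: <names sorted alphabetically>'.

Pot 1: 72 chips, eligible: A, B, D, E
Pot 2: 96 chips, eligible: B, D, E

Derivation:
Contributions: A=18, B=50, D=50, E=50
Folded: C, F
Pot levels (distinct totals of non-folded players): 18, 50
Layer 1-18: 18 each from A, B, D, E = 18*4 = 72 chips; eligible A, B, D, E
Layer 19-50: 32 each from B, D, E = 32*3 = 96 chips; eligible B, D, E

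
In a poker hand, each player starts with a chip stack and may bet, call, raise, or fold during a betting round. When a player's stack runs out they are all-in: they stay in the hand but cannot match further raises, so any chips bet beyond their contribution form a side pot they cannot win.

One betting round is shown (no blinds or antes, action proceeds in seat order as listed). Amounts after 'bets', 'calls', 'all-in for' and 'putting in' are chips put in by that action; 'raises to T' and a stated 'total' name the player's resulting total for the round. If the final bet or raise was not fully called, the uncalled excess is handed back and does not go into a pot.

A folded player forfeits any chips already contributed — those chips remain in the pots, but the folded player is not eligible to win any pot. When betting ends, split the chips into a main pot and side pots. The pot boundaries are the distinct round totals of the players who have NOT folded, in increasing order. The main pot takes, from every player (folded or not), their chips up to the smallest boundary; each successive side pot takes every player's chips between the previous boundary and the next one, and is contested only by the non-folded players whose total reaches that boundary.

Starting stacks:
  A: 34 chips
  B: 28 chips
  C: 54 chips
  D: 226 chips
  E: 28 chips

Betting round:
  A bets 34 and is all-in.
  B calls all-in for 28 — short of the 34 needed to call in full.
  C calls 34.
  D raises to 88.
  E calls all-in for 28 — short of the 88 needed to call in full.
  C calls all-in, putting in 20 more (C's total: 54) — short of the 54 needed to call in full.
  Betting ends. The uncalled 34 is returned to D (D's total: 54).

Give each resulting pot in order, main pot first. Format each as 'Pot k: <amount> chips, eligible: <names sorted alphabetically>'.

Contributions (after 34 returned to D): A=34, B=28, C=54, D=54, E=28
Pot levels (distinct totals of non-folded players): 28, 34, 54
Layer 1-28: 28 each from A, B, C, D, E = 28*5 = 140 chips; eligible A, B, C, D, E
Layer 29-34: 6 each from A, C, D = 6*3 = 18 chips; eligible A, C, D
Layer 35-54: 20 each from C, D = 20*2 = 40 chips; eligible C, D

Pot 1: 140 chips, eligible: A, B, C, D, E
Pot 2: 18 chips, eligible: A, C, D
Pot 3: 40 chips, eligible: C, D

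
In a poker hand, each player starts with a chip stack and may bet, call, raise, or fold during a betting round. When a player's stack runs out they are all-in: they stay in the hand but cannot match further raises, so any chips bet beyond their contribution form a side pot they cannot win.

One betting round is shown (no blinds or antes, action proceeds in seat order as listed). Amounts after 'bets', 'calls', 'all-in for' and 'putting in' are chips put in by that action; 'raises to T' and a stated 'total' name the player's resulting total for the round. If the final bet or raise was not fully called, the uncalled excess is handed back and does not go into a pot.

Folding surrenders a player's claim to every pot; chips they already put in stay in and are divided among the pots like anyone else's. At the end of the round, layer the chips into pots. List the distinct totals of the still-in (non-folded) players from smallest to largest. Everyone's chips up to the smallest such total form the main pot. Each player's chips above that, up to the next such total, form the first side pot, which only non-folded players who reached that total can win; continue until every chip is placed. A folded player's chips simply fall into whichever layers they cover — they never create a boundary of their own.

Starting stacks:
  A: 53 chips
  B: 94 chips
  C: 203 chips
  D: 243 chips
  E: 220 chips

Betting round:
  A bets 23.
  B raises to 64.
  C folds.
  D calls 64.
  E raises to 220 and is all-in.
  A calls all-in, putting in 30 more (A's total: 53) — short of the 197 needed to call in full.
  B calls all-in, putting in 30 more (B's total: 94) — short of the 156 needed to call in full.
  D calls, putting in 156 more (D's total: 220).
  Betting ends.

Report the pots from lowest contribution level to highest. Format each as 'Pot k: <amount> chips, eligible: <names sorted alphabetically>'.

Contributions: A=53, B=94, D=220, E=220
Folded: C
Pot levels (distinct totals of non-folded players): 53, 94, 220
Layer 1-53: 53 each from A, B, D, E = 53*4 = 212 chips; eligible A, B, D, E
Layer 54-94: 41 each from B, D, E = 41*3 = 123 chips; eligible B, D, E
Layer 95-220: 126 each from D, E = 126*2 = 252 chips; eligible D, E

Pot 1: 212 chips, eligible: A, B, D, E
Pot 2: 123 chips, eligible: B, D, E
Pot 3: 252 chips, eligible: D, E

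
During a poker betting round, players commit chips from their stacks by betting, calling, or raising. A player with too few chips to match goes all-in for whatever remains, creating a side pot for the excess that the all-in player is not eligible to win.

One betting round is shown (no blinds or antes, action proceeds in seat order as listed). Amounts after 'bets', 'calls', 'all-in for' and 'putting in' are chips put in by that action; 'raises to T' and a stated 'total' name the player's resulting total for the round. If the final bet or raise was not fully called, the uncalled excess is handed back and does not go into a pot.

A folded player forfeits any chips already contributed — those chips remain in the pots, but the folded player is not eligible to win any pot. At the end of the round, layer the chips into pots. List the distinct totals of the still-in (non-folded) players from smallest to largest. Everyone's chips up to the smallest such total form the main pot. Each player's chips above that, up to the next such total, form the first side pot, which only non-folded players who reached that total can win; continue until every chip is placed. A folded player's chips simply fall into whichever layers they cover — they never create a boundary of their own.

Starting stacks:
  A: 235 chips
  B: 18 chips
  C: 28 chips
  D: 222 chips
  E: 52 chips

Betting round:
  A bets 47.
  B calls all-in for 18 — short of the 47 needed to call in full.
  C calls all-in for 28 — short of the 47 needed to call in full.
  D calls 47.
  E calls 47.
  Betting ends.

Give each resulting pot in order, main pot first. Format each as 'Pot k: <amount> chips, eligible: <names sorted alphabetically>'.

Contributions: A=47, B=18, C=28, D=47, E=47
Pot levels (distinct totals of non-folded players): 18, 28, 47
Layer 1-18: 18 each from A, B, C, D, E = 18*5 = 90 chips; eligible A, B, C, D, E
Layer 19-28: 10 each from A, C, D, E = 10*4 = 40 chips; eligible A, C, D, E
Layer 29-47: 19 each from A, D, E = 19*3 = 57 chips; eligible A, D, E

Pot 1: 90 chips, eligible: A, B, C, D, E
Pot 2: 40 chips, eligible: A, C, D, E
Pot 3: 57 chips, eligible: A, D, E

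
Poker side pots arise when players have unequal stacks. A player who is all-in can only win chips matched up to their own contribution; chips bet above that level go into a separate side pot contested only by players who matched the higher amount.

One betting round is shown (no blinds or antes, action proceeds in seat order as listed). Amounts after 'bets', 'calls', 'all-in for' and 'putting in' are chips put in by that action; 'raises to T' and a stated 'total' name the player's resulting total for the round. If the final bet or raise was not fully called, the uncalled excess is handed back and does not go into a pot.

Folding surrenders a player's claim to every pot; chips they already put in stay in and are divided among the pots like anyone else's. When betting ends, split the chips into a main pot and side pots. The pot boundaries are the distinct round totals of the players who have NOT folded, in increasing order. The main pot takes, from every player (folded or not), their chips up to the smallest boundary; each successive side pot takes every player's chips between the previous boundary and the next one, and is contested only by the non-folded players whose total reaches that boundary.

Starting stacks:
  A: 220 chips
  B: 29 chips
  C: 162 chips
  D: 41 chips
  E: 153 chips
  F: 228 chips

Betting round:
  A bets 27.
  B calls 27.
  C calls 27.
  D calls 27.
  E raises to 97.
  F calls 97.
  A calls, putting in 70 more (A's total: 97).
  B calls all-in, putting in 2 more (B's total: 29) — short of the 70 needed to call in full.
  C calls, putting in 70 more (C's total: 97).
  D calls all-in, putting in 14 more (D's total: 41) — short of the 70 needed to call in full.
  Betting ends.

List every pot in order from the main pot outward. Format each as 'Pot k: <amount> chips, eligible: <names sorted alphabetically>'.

Contributions: A=97, B=29, C=97, D=41, E=97, F=97
Pot levels (distinct totals of non-folded players): 29, 41, 97
Layer 1-29: 29 each from A, B, C, D, E, F = 29*6 = 174 chips; eligible A, B, C, D, E, F
Layer 30-41: 12 each from A, C, D, E, F = 12*5 = 60 chips; eligible A, C, D, E, F
Layer 42-97: 56 each from A, C, E, F = 56*4 = 224 chips; eligible A, C, E, F

Pot 1: 174 chips, eligible: A, B, C, D, E, F
Pot 2: 60 chips, eligible: A, C, D, E, F
Pot 3: 224 chips, eligible: A, C, E, F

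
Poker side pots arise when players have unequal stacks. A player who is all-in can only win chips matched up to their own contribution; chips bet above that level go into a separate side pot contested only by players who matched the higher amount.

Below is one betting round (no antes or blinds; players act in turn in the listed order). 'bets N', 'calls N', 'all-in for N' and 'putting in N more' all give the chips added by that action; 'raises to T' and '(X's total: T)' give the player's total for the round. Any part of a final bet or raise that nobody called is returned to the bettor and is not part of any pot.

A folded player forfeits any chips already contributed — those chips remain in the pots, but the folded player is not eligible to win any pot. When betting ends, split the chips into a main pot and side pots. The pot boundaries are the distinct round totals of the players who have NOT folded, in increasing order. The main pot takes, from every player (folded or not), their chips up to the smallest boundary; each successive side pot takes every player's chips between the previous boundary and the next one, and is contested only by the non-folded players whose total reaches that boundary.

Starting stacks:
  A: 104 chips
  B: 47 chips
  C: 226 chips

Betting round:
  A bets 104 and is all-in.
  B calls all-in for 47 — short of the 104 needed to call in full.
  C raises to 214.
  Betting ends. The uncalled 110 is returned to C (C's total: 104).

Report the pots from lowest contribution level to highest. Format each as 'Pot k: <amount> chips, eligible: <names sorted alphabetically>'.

Pot 1: 141 chips, eligible: A, B, C
Pot 2: 114 chips, eligible: A, C

Derivation:
Contributions (after 110 returned to C): A=104, B=47, C=104
Pot levels (distinct totals of non-folded players): 47, 104
Layer 1-47: 47 each from A, B, C = 47*3 = 141 chips; eligible A, B, C
Layer 48-104: 57 each from A, C = 57*2 = 114 chips; eligible A, C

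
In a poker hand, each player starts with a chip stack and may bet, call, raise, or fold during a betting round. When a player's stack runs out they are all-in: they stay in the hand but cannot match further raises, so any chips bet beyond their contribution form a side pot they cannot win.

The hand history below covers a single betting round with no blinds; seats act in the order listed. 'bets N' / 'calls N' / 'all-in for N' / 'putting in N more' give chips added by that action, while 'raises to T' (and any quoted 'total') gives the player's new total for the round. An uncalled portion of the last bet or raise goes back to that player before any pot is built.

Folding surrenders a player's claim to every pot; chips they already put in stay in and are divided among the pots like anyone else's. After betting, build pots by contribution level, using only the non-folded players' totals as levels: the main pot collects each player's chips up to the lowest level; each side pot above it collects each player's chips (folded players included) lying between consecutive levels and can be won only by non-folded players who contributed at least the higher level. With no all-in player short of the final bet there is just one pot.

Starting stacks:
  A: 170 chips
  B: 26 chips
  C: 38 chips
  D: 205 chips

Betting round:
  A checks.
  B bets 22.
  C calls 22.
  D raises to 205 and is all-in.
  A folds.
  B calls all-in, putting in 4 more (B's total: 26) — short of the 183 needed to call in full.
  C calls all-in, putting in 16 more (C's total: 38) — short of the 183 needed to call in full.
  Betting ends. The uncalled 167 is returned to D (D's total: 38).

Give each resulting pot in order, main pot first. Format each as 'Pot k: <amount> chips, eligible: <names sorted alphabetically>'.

Pot 1: 78 chips, eligible: B, C, D
Pot 2: 24 chips, eligible: C, D

Derivation:
Contributions (after 167 returned to D): B=26, C=38, D=38
Folded: A
Pot levels (distinct totals of non-folded players): 26, 38
Layer 1-26: 26 each from B, C, D = 26*3 = 78 chips; eligible B, C, D
Layer 27-38: 12 each from C, D = 12*2 = 24 chips; eligible C, D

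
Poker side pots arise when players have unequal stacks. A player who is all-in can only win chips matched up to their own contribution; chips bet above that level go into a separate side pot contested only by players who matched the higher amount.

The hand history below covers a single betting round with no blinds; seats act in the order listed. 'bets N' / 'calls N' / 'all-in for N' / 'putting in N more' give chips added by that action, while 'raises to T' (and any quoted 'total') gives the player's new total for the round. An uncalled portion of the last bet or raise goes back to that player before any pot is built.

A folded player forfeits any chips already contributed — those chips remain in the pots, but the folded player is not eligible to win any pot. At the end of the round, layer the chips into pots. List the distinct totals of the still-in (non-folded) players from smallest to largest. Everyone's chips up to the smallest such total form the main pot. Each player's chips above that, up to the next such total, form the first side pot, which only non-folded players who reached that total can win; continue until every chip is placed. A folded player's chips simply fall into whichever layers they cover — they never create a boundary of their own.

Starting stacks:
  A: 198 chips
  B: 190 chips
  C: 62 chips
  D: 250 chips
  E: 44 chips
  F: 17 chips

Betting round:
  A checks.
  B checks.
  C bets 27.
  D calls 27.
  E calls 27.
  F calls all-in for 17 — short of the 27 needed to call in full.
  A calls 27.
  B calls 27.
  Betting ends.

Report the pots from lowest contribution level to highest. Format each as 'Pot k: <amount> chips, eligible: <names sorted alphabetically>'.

Pot 1: 102 chips, eligible: A, B, C, D, E, F
Pot 2: 50 chips, eligible: A, B, C, D, E

Derivation:
Contributions: A=27, B=27, C=27, D=27, E=27, F=17
Pot levels (distinct totals of non-folded players): 17, 27
Layer 1-17: 17 each from A, B, C, D, E, F = 17*6 = 102 chips; eligible A, B, C, D, E, F
Layer 18-27: 10 each from A, B, C, D, E = 10*5 = 50 chips; eligible A, B, C, D, E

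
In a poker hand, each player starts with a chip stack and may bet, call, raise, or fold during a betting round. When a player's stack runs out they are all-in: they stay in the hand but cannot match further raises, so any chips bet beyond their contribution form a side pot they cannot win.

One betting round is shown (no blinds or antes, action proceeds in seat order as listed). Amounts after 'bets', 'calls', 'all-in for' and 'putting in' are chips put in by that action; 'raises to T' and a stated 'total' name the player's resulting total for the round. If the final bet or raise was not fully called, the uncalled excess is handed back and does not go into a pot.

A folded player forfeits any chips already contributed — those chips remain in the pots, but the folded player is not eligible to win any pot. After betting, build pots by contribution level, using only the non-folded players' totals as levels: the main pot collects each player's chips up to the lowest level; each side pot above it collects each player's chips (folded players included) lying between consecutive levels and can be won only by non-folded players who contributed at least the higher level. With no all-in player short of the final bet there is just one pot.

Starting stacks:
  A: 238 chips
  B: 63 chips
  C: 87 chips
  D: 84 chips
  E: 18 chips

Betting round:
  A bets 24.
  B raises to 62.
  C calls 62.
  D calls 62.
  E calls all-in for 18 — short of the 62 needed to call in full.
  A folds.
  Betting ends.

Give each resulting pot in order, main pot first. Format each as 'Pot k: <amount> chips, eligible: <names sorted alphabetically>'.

Pot 1: 90 chips, eligible: B, C, D, E
Pot 2: 138 chips, eligible: B, C, D

Derivation:
Contributions: A=24, B=62, C=62, D=62, E=18
Folded: A
Pot levels (distinct totals of non-folded players): 18, 62
Layer 1-18: 18 each from A, B, C, D, E = 18*5 = 90 chips; eligible B, C, D, E
Layer 19-62: A 6 + B 44 + C 44 + D 44 = 138 chips; eligible B, C, D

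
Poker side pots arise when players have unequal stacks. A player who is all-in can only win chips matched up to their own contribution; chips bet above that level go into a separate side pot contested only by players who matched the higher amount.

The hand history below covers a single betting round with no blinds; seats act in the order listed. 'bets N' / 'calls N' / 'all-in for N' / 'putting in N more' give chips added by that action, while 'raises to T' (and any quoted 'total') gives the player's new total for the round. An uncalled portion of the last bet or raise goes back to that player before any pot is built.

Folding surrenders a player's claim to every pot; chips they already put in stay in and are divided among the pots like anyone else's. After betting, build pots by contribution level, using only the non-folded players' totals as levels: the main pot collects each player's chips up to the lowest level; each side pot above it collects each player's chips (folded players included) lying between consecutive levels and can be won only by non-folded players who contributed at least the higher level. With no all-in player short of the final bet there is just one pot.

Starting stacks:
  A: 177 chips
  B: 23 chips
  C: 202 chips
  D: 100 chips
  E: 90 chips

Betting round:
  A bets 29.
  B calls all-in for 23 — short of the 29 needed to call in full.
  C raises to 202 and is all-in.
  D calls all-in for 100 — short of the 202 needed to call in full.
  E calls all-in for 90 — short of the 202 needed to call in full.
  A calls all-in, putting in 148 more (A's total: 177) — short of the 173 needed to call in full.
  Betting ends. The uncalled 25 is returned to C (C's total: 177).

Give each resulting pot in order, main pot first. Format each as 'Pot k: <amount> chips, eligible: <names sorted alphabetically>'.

Pot 1: 115 chips, eligible: A, B, C, D, E
Pot 2: 268 chips, eligible: A, C, D, E
Pot 3: 30 chips, eligible: A, C, D
Pot 4: 154 chips, eligible: A, C

Derivation:
Contributions (after 25 returned to C): A=177, B=23, C=177, D=100, E=90
Pot levels (distinct totals of non-folded players): 23, 90, 100, 177
Layer 1-23: 23 each from A, B, C, D, E = 23*5 = 115 chips; eligible A, B, C, D, E
Layer 24-90: 67 each from A, C, D, E = 67*4 = 268 chips; eligible A, C, D, E
Layer 91-100: 10 each from A, C, D = 10*3 = 30 chips; eligible A, C, D
Layer 101-177: 77 each from A, C = 77*2 = 154 chips; eligible A, C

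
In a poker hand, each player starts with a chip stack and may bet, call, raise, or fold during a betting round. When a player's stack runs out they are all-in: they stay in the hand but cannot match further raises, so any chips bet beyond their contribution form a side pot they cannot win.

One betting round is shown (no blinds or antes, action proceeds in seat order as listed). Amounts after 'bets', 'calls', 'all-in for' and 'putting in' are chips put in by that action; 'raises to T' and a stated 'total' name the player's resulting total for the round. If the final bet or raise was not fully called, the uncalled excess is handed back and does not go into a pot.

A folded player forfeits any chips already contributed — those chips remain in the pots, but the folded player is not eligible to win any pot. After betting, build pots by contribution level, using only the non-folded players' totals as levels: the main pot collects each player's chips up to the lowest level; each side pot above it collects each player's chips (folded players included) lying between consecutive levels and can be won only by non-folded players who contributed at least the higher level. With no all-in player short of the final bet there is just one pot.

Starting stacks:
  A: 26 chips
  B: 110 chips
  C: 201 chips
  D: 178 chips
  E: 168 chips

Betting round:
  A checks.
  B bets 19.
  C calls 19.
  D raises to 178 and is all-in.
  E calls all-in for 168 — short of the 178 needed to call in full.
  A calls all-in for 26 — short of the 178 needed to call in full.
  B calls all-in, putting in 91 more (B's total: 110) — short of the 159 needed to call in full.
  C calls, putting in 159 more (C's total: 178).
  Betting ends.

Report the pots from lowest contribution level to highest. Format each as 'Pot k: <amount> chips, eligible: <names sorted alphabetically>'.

Contributions: A=26, B=110, C=178, D=178, E=168
Pot levels (distinct totals of non-folded players): 26, 110, 168, 178
Layer 1-26: 26 each from A, B, C, D, E = 26*5 = 130 chips; eligible A, B, C, D, E
Layer 27-110: 84 each from B, C, D, E = 84*4 = 336 chips; eligible B, C, D, E
Layer 111-168: 58 each from C, D, E = 58*3 = 174 chips; eligible C, D, E
Layer 169-178: 10 each from C, D = 10*2 = 20 chips; eligible C, D

Pot 1: 130 chips, eligible: A, B, C, D, E
Pot 2: 336 chips, eligible: B, C, D, E
Pot 3: 174 chips, eligible: C, D, E
Pot 4: 20 chips, eligible: C, D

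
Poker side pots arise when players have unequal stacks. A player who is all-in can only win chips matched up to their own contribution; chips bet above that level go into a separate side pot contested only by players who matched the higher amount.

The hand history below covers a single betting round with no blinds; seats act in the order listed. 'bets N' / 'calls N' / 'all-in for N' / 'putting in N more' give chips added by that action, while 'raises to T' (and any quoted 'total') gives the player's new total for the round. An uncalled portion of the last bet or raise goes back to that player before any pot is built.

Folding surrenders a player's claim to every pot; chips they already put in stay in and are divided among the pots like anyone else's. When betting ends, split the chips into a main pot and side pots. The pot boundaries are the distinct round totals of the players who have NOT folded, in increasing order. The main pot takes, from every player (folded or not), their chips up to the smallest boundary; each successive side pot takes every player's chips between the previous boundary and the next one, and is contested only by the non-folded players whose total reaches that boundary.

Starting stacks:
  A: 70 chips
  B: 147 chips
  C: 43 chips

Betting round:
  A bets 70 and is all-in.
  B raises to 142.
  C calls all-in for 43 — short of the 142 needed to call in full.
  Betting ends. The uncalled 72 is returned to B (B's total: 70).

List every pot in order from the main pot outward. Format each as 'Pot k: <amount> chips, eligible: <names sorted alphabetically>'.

Pot 1: 129 chips, eligible: A, B, C
Pot 2: 54 chips, eligible: A, B

Derivation:
Contributions (after 72 returned to B): A=70, B=70, C=43
Pot levels (distinct totals of non-folded players): 43, 70
Layer 1-43: 43 each from A, B, C = 43*3 = 129 chips; eligible A, B, C
Layer 44-70: 27 each from A, B = 27*2 = 54 chips; eligible A, B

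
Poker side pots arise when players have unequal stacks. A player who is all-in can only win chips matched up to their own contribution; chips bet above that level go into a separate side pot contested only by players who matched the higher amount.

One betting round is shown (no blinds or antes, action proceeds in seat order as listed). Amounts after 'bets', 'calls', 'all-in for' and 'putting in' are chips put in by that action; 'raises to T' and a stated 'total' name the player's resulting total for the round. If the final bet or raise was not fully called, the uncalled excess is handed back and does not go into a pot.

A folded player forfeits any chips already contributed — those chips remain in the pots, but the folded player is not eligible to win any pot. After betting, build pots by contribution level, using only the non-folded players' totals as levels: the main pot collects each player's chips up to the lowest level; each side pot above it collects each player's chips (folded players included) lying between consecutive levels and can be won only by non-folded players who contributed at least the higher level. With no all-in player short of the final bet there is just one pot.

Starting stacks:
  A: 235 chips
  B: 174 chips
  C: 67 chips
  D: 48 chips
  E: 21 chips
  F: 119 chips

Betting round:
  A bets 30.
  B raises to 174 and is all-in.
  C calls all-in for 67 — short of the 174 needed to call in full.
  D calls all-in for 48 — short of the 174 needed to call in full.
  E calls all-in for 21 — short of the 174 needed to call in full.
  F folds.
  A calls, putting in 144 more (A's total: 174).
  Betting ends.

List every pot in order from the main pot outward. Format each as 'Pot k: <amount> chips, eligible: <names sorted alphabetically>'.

Pot 1: 105 chips, eligible: A, B, C, D, E
Pot 2: 108 chips, eligible: A, B, C, D
Pot 3: 57 chips, eligible: A, B, C
Pot 4: 214 chips, eligible: A, B

Derivation:
Contributions: A=174, B=174, C=67, D=48, E=21
Folded: F
Pot levels (distinct totals of non-folded players): 21, 48, 67, 174
Layer 1-21: 21 each from A, B, C, D, E = 21*5 = 105 chips; eligible A, B, C, D, E
Layer 22-48: 27 each from A, B, C, D = 27*4 = 108 chips; eligible A, B, C, D
Layer 49-67: 19 each from A, B, C = 19*3 = 57 chips; eligible A, B, C
Layer 68-174: 107 each from A, B = 107*2 = 214 chips; eligible A, B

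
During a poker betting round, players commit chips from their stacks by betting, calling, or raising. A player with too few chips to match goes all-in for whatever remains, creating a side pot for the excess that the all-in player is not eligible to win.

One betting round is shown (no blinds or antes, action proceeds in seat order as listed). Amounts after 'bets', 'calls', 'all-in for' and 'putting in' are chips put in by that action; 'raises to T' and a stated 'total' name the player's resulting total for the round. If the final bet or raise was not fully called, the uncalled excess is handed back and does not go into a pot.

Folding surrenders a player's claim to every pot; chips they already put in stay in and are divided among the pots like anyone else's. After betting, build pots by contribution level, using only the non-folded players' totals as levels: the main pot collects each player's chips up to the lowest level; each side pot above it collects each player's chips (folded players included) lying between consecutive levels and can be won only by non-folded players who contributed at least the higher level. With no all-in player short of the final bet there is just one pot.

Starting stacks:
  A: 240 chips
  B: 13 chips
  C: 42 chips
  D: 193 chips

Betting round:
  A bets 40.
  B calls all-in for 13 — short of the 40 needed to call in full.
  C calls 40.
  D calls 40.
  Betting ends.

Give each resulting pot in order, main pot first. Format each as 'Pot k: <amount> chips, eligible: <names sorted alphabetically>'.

Contributions: A=40, B=13, C=40, D=40
Pot levels (distinct totals of non-folded players): 13, 40
Layer 1-13: 13 each from A, B, C, D = 13*4 = 52 chips; eligible A, B, C, D
Layer 14-40: 27 each from A, C, D = 27*3 = 81 chips; eligible A, C, D

Pot 1: 52 chips, eligible: A, B, C, D
Pot 2: 81 chips, eligible: A, C, D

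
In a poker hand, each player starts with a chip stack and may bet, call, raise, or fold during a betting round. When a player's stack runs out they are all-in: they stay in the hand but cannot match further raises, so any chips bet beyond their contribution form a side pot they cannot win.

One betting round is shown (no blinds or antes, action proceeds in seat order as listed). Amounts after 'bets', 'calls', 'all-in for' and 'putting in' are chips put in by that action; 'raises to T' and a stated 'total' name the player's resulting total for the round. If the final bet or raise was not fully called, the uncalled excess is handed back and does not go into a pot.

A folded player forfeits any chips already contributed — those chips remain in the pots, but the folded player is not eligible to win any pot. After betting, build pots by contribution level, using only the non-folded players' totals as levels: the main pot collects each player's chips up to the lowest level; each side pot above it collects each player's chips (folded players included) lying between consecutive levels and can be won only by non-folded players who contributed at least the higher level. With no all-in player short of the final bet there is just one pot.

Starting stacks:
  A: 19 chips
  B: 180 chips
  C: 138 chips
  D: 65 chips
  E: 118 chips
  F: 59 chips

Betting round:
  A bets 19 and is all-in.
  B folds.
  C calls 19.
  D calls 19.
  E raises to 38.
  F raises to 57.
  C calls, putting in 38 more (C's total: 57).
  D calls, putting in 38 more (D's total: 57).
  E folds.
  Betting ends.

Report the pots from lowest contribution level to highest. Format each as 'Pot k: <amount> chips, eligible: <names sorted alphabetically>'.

Contributions: A=19, C=57, D=57, E=38, F=57
Folded: B, E
Pot levels (distinct totals of non-folded players): 19, 57
Layer 1-19: 19 each from A, C, D, E, F = 19*5 = 95 chips; eligible A, C, D, F
Layer 20-57: C 38 + D 38 + E 19 + F 38 = 133 chips; eligible C, D, F

Pot 1: 95 chips, eligible: A, C, D, F
Pot 2: 133 chips, eligible: C, D, F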